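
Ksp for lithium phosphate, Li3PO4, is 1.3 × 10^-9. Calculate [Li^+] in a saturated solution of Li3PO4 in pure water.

[Li^+] ≈ 7.9 × 10^-3 M

Li3PO4(s) <=> 3 Li^+(aq) + PO4^3-(aq)
Ksp = [Li^+]^3[PO4^3-]
Let s = molar solubility. Then [Li^+] = 3s and [PO4^3-] = s.
Substituting: Ksp = (3s)^3s = 27s^4
s = (1.3 × 10^-9 / 27)^(1/4) = 2.63 x 10^-3 M
[Li^+] = 3s = 7.9 x 10^-3 M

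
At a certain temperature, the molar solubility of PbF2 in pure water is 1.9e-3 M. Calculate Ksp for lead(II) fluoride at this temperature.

PbF2(s) ⇌ Pb^2+ + 2 F^-
With molar solubility s: [Pb^2+] = s, [F^-] = 2s.
Ksp = [Pb^2+][F^-]^2
Ksp = s(2s)^2 = 4s^3
With s = 1.9 x 10^-3: Ksp = 2.7 x 10^-8

Ksp = 2.7e-8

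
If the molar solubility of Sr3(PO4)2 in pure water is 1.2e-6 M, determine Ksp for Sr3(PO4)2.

Sr3(PO4)2(s) ⇌ 3 Sr^2+ + 2 PO4^3-
If s mol/L of Sr3(PO4)2 dissolves, [Sr^2+] = 3s and [PO4^3-] = 2s.
Ksp = [Sr^2+]^3[PO4^3-]^2
Substituting: Ksp = (3s)^3(2s)^2 = 108s^5
Ksp = 108 × (1.2 × 10^-6)^5 = 2.7 × 10^-28

Ksp = 2.7 × 10^-28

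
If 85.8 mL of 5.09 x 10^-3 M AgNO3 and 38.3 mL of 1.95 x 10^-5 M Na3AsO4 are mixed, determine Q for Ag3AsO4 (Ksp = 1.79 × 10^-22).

2.62 × 10^-13

Total volume = 85.8 + 38.3 = 124.1 mL.
[Ag^+] = 5.09 × 10^-3 × (85.8/124.1) = 3.519 × 10^-3 M
[AsO4^3-] = 1.95 × 10^-5 × (38.3/124.1) = 6.018 × 10^-6 M
Ag3AsO4(s) <=> 3 Ag^+ + AsO4^3-, so Q = [Ag^+]^3[AsO4^3-]
Q = (3.519 × 10^-3)^3(6.018 x 10^-6) = 2.62 × 10^-13
Q > Ksp, so Ag3AsO4 will precipitate.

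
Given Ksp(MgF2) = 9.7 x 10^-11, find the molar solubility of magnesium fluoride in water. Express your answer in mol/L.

MgF2(s) ⇌ Mg^2+ + 2 F^-
Ksp = [Mg^2+][F^-]^2
With molar solubility s: [Mg^2+] = s, [F^-] = 2s.
So Ksp = s × (2s)^2 = 4s^3
Solving, s = (9.7 x 10^-11/4)^(1/3) = 2.9 x 10^-4 M

2.9e-4 M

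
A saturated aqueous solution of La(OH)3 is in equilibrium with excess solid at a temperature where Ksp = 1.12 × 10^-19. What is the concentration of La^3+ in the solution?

La(OH)3(s) <=> La^3+(aq) + 3 OH^-(aq)
Ksp = [La^3+][OH^-]^3
With molar solubility s: [La^3+] = s, [OH^-] = 3s.
Substituting: Ksp = s(3s)^3 = 27s^4
s = (1.12 × 10^-19 / 27)^(1/4) = 8.025 × 10^-6 M
[La^3+] = s = 8.03 x 10^-6 M

[La^3+] ≈ 8.03 × 10^-6 M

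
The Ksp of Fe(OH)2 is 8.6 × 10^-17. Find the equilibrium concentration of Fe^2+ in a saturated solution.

Fe(OH)2(s) ⇌ Fe^2+(aq) + 2 OH^-(aq)
Ksp = [Fe^2+][OH^-]^2
With molar solubility s: [Fe^2+] = s, [OH^-] = 2s.
Substituting: Ksp = s(2s)^2 = 4s^3
s^3 = 8.6 × 10^-17 / 4, so s = 2.78 x 10^-6 M
[Fe^2+] = s = 2.8 × 10^-6 M

[Fe^2+] ≈ 2.8e-6 M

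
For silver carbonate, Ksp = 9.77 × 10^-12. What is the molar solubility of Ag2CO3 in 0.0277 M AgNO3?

Ag2CO3(s) ⇌ 2 Ag^+(aq) + CO3^2-(aq)
Ksp = [Ag^+]^2[CO3^2-]
Let s be the molar solubility in this solution. [Ag^+] = 0.0277 + 2s ≈ 0.0277, [CO3^2-] = s (Ksp is small, so little additional dissolves).
Ksp ≈ (0.0277)^2 × s
s = 1.27 x 10^-8 M
Check: 2s = 2.5 × 10^-8 ≪ 0.0277, so the approximation is valid.

s ≈ 1.27 x 10^-8 M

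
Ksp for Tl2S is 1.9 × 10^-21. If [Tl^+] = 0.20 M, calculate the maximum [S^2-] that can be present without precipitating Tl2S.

4.8 × 10^-20 M

Tl2S(s) <=> 2 Tl^+ + S^2-
Ksp = [Tl^+]^2[S^2-]
Precipitation begins when Q = Ksp. With [Tl^+] = 0.20 M:
1.9 × 10^-21 = (0.20)^2 × [S^2-]
[S^2-] = (1.9 × 10^-21 / 4.00 × 10^-2) = 4.8 × 10^-20 M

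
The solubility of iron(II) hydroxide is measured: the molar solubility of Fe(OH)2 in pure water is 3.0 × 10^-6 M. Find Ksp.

1.1 × 10^-16

Fe(OH)2(s) <=> Fe^2+ + 2 OH^-
For each mole of Fe(OH)2 that dissolves: [Fe^2+] = s, [OH^-] = 2s.
Ksp = [Fe^2+][OH^-]^2
So Ksp = s × (2s)^2 = 4s^3
With s = 3.0 × 10^-6: Ksp = 1.1 × 10^-16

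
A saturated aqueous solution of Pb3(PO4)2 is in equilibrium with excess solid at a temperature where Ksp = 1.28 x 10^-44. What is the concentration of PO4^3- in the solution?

Pb3(PO4)2(s) ⇌ 3 Pb^2+ + 2 PO4^3-
Ksp = [Pb^2+]^3[PO4^3-]^2
Let s = molar solubility. Then [Pb^2+] = 3s and [PO4^3-] = 2s.
Substituting: Ksp = (3s)^3(2s)^2 = 108s^5
s^5 = 1.28 x 10^-44 / 108, so s = 6.528 x 10^-10 M
[PO4^3-] = 2s = 1.31 × 10^-9 M

[PO4^3-] = 1.31 x 10^-9 M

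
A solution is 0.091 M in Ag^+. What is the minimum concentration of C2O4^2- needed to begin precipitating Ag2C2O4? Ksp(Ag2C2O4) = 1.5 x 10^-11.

[C2O4^2-] ≈ 1.8e-9 M

Ag2C2O4(s) ⇌ 2 Ag^+(aq) + C2O4^2-(aq)
Ksp = [Ag^+]^2[C2O4^2-]
Precipitation begins when Q = Ksp. With [Ag^+] = 0.091 M:
1.5 x 10^-11 = (0.091)^2 × [C2O4^2-]
[C2O4^2-] = (1.5 x 10^-11 / 8.28 x 10^-3) = 1.8 × 10^-9 M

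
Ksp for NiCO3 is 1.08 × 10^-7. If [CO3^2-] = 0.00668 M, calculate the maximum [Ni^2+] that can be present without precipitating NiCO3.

[Ni^2+] = 1.62 × 10^-5 M

NiCO3(s) ⇌ Ni^2+(aq) + CO3^2-(aq)
Ksp = [Ni^2+][CO3^2-]
Precipitation begins when Q = Ksp. With [CO3^2-] = 0.00668 M:
1.08 × 10^-7 = (0.00668) × [Ni^2+]
[Ni^2+] = (1.08 × 10^-7 / 6.68 × 10^-3) = 1.62 × 10^-5 M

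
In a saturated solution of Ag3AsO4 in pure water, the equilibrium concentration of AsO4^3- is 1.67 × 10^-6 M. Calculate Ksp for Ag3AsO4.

Ag3AsO4(s) ⇌ 3 Ag^+ + AsO4^3-
Stoichiometry gives [Ag^+] = (3/1)[AsO4^3-] = 5.010 × 10^-6 M.
Ksp = [Ag^+]^3[AsO4^3-]
Ksp = (5.010 x 10^-6)^3 × 1.67 x 10^-6 = 2.10 x 10^-22

2.10e-22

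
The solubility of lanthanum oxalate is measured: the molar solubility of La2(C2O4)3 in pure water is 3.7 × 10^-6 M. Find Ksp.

Ksp = 7.5 x 10^-26

La2(C2O4)3(s) <=> 2 La^3+(aq) + 3 C2O4^2-(aq)
For each mole of La2(C2O4)3 that dissolves: [La^3+] = 2s, [C2O4^2-] = 3s.
Ksp = [La^3+]^2[C2O4^2-]^3
Substituting: Ksp = (2s)^2(3s)^3 = 108s^5
With s = 3.7 x 10^-6: Ksp = 7.5 × 10^-26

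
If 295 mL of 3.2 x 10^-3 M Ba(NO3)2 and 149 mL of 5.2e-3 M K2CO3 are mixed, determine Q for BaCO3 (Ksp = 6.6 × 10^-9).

Total volume = 295 + 149 = 444 mL.
[Ba^2+] = 3.2 × 10^-3 × (295/444) = 2.13 × 10^-3 M
[CO3^2-] = 5.2 × 10^-3 × (149/444) = 1.75 × 10^-3 M
BaCO3(s) ⇌ Ba^2+(aq) + CO3^2-(aq), so Q = [Ba^2+][CO3^2-]
Q = (2.13 x 10^-3)(1.75 x 10^-3) = 3.7 × 10^-6
Q > Ksp, so BaCO3 will precipitate.

Q = 3.7 × 10^-6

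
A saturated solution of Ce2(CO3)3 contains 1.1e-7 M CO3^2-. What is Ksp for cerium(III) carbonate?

Ksp = 7.2e-36

Ce2(CO3)3(s) <=> 2 Ce^3+(aq) + 3 CO3^2-(aq)
Stoichiometry gives [Ce^3+] = (2/3)[CO3^2-] = 7.33 × 10^-8 M.
Ksp = [Ce^3+]^2[CO3^2-]^3
Ksp = (7.33 x 10^-8)^2 × (1.1 x 10^-7)^3 = 7.2 x 10^-36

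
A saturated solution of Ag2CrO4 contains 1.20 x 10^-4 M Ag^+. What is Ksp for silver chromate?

Ag2CrO4(s) ⇌ 2 Ag^+ + CrO4^2-
Stoichiometry gives [CrO4^2-] = (1/2)[Ag^+] = 6.000 × 10^-5 M.
Ksp = [Ag^+]^2[CrO4^2-]
Ksp = (1.20 × 10^-4)^2 × 6.000 × 10^-5 = 8.64 x 10^-13

Ksp = 8.64e-13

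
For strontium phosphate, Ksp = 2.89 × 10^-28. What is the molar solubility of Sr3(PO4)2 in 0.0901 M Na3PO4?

Sr3(PO4)2(s) ⇌ 3 Sr^2+(aq) + 2 PO4^3-(aq)
Ksp = [Sr^2+]^3[PO4^3-]^2
If s mol/L dissolves here, [Sr^2+] = 3s, [PO4^3-] = 0.0901 + 2s ≈ 0.0901 (common-ion effect: PO4^3- is already 0.0901 M).
Ksp ≈ (3s)^3 × (0.0901)^2
s = 1.10 x 10^-9 M
Check: 2s = 2.2 x 10^-9 ≪ 0.0901, so the approximation is valid.

s = 1.10 x 10^-9 M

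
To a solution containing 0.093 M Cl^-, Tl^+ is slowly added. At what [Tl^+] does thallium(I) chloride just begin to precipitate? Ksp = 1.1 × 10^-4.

TlCl(s) <=> Tl^+(aq) + Cl^-(aq)
Ksp = [Tl^+][Cl^-]
Precipitation begins when Q = Ksp. With [Cl^-] = 0.093 M:
1.1 × 10^-4 = (0.093) × [Tl^+]
[Tl^+] = (1.1 × 10^-4 / 9.3 × 10^-2) = 1.2 × 10^-3 M

[Tl^+] ≈ 1.2 × 10^-3 M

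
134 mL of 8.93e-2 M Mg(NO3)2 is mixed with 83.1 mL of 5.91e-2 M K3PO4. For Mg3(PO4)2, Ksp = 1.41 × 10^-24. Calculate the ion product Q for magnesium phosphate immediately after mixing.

Total volume = 134 + 83.1 = 217.1 mL.
[Mg^2+] = 8.93 x 10^-2 × (134/217.1) = 5.512 x 10^-2 M
[PO4^3-] = 5.91 × 10^-2 × (83.1/217.1) = 2.262 x 10^-2 M
Mg3(PO4)2(s) ⇌ 3 Mg^2+ + 2 PO4^3-, so Q = [Mg^2+]^3[PO4^3-]^2
Q = (5.512 × 10^-2)^3(2.262 x 10^-2)^2 = 8.57 × 10^-8
Q > Ksp, so Mg3(PO4)2 will precipitate.

8.57 × 10^-8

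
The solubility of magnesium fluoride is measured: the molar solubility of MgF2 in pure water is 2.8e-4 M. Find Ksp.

MgF2(s) ⇌ Mg^2+(aq) + 2 F^-(aq)
If s mol/L of MgF2 dissolves, [Mg^2+] = s and [F^-] = 2s.
Ksp = [Mg^2+][F^-]^2
Substituting: Ksp = s(2s)^2 = 4s^3
With s = 2.8 × 10^-4: Ksp = 8.8 × 10^-11

8.8e-11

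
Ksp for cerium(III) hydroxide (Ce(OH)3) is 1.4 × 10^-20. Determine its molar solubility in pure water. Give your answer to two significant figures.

s ≈ 4.8 × 10^-6 M

Ce(OH)3(s) ⇌ Ce^3+(aq) + 3 OH^-(aq)
Ksp = [Ce^3+][OH^-]^3
With molar solubility s: [Ce^3+] = s, [OH^-] = 3s.
Substituting: Ksp = s(3s)^3 = 27s^4
s = (1.4 × 10^-20 / 27)^(1/4) = 4.8 × 10^-6 M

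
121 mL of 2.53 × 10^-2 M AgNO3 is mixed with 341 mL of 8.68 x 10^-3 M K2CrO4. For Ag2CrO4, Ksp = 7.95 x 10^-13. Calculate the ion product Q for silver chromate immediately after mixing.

Q ≈ 2.81 × 10^-7

Total volume = 121 + 341 = 462 mL.
[Ag^+] = 2.53 × 10^-2 × (121/462) = 6.626 × 10^-3 M
[CrO4^2-] = 8.68 × 10^-3 × (341/462) = 6.407 × 10^-3 M
Ag2CrO4(s) ⇌ 2 Ag^+ + CrO4^2-, so Q = [Ag^+]^2[CrO4^2-]
Q = (6.626 × 10^-3)^2(6.407 × 10^-3) = 2.81 x 10^-7
Q > Ksp, so Ag2CrO4 will precipitate.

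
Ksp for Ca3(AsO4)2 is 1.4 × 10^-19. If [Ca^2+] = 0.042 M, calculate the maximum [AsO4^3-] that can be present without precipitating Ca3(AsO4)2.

Ca3(AsO4)2(s) ⇌ 3 Ca^2+(aq) + 2 AsO4^3-(aq)
Ksp = [Ca^2+]^3[AsO4^3-]^2
Precipitation begins when Q = Ksp. With [Ca^2+] = 0.042 M:
1.4 × 10^-19 = (0.042)^3 × [AsO4^3-]^2
[AsO4^3-] = (1.4 × 10^-19 / 7.41 × 10^-5)^(1/2) = 4.3 × 10^-8 M

[AsO4^3-] ≈ 4.3e-8 M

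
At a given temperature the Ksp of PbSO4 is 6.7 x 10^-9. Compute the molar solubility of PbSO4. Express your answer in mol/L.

s ≈ 8.2 x 10^-5 M

PbSO4(s) <=> Pb^2+ + SO4^2-
Ksp = [Pb^2+][SO4^2-]
For each mole of PbSO4 that dissolves: [Pb^2+] = s, [SO4^2-] = s.
Ksp = s^2
s = (6.7 x 10^-9)^(1/2) = 8.2 × 10^-5 M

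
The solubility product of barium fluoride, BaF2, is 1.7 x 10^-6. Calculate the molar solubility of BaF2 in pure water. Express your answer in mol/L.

7.5e-3 M

BaF2(s) ⇌ Ba^2+ + 2 F^-
Ksp = [Ba^2+][F^-]^2
For each mole of BaF2 that dissolves: [Ba^2+] = s, [F^-] = 2s.
Ksp = s(2s)^2 = 4s^3
Solving, s = (1.7 x 10^-6/4)^(1/3) = 7.5 × 10^-3 M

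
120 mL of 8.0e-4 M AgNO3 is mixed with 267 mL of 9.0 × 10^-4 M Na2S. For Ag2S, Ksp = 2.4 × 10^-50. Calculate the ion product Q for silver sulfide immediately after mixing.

Q = 3.8e-11

Total volume = 120 + 267 = 387 mL.
[Ag^+] = 8.0 × 10^-4 × (120/387) = 2.48 × 10^-4 M
[S^2-] = 9.0 x 10^-4 × (267/387) = 6.21 × 10^-4 M
Ag2S(s) <=> 2 Ag^+(aq) + S^2-(aq), so Q = [Ag^+]^2[S^2-]
Q = (2.48 x 10^-4)^2(6.21 x 10^-4) = 3.8 × 10^-11
Q > Ksp, so Ag2S will precipitate.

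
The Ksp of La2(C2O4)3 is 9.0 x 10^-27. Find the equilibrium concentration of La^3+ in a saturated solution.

La2(C2O4)3(s) ⇌ 2 La^3+ + 3 C2O4^2-
Ksp = [La^3+]^2[C2O4^2-]^3
For each mole of La2(C2O4)3 that dissolves: [La^3+] = 2s, [C2O4^2-] = 3s.
Ksp = (2s)^2(3s)^3 = 108s^5
s^5 = 9.0 x 10^-27 / 108, so s = 2.42 x 10^-6 M
[La^3+] = 2s = 4.8 × 10^-6 M

[La^3+] ≈ 4.8 × 10^-6 M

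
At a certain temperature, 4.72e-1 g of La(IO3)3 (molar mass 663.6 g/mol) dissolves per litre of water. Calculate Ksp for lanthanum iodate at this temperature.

Molar solubility s = (4.72 × 10^-1 g/L) / (663.6 g/mol) = 7.113 x 10^-4 M.
La(IO3)3(s) ⇌ La^3+ + 3 IO3^-
If s mol/L of La(IO3)3 dissolves, [La^3+] = s and [IO3^-] = 3s.
Ksp = [La^3+][IO3^-]^3
So Ksp = s × (3s)^3 = 27s^4
With s = 7.113 × 10^-4: Ksp = 6.91 x 10^-12

Ksp ≈ 6.91 × 10^-12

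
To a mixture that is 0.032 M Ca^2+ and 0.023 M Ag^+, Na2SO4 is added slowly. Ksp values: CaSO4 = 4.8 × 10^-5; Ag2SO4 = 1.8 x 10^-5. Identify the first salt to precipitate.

CaSO4

Precipitation of each salt starts when its ion product equals its Ksp.
For CaSO4: 4.8 × 10^-5 = 0.032 × [SO4^2-]  ⇒  [SO4^2-] = 1.5 × 10^-3 M.
For Ag2SO4: 1.8 x 10^-5 = (0.023)^2 × [SO4^2-]  ⇒  [SO4^2-] = 3.4 × 10^-2 M.
The salt with the lower threshold [SO4^2-] precipitates first: CaSO4.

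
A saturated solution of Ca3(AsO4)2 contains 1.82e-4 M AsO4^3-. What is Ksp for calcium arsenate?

6.74 x 10^-19

Ca3(AsO4)2(s) ⇌ 3 Ca^2+ + 2 AsO4^3-
Stoichiometry gives [Ca^2+] = (3/2)[AsO4^3-] = 2.730 x 10^-4 M.
Ksp = [Ca^2+]^3[AsO4^3-]^2
Ksp = (2.730 × 10^-4)^3 × (1.82 x 10^-4)^2 = 6.74 x 10^-19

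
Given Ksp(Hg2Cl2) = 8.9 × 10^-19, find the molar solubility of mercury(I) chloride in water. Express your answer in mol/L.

Hg2Cl2(s) ⇌ Hg2^2+(aq) + 2 Cl^-(aq)
Ksp = [Hg2^2+][Cl^-]^2
For each mole of Hg2Cl2 that dissolves: [Hg2^2+] = s, [Cl^-] = 2s.
So Ksp = s × (2s)^2 = 4s^3
s = (8.9 × 10^-19 / 4)^(1/3) = 6.1 × 10^-7 M

6.1e-7 M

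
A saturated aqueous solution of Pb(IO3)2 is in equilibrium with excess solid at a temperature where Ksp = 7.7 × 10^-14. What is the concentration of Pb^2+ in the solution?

2.7e-5 M

Pb(IO3)2(s) ⇌ Pb^2+ + 2 IO3^-
Ksp = [Pb^2+][IO3^-]^2
If s mol/L of Pb(IO3)2 dissolves, [Pb^2+] = s and [IO3^-] = 2s.
Substituting: Ksp = s(2s)^2 = 4s^3
s = (7.7 × 10^-14 / 4)^(1/3) = 2.68 x 10^-5 M
[Pb^2+] = s = 2.7 × 10^-5 M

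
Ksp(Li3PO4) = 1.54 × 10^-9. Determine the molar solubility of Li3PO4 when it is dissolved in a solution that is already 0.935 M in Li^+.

Li3PO4(s) ⇌ 3 Li^+(aq) + PO4^3-(aq)
Ksp = [Li^+]^3[PO4^3-]
If s mol/L dissolves here, [Li^+] = 0.935 + 3s ≈ 0.935, [PO4^3-] = s (common-ion effect: Li^+ is already 0.935 M).
Ksp ≈ (0.935)^3 × s
s = 1.88 × 10^-9 M
Check: 3s = 5.7 × 10^-9 ≪ 0.935, so the approximation is valid.

s ≈ 1.88 × 10^-9 M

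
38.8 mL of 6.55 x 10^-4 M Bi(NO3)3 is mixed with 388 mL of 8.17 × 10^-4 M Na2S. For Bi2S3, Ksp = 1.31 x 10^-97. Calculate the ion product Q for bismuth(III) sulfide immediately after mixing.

1.45 × 10^-18

Total volume = 38.8 + 388 = 426.8 mL.
[Bi^3+] = 6.55 × 10^-4 × (38.8/426.8) = 5.955 x 10^-5 M
[S^2-] = 8.17 × 10^-4 × (388/426.8) = 7.427 x 10^-4 M
Bi2S3(s) <=> 2 Bi^3+ + 3 S^2-, so Q = [Bi^3+]^2[S^2-]^3
Q = (5.955 × 10^-5)^2(7.427 × 10^-4)^3 = 1.45 × 10^-18
Q > Ksp, so Bi2S3 will precipitate.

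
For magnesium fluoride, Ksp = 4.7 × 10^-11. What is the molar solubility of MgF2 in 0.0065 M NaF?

1.1 × 10^-6 M

MgF2(s) ⇌ Mg^2+ + 2 F^-
Ksp = [Mg^2+][F^-]^2
Let s be the molar solubility in this solution. [Mg^2+] = s, [F^-] = 0.0065 + 2s ≈ 0.0065 (since F^- from NaF dominates).
Ksp ≈ s × (0.0065)^2
s = 1.1 × 10^-6 M
Check: 2s = 2.2 x 10^-6 ≪ 0.0065, so the approximation is valid.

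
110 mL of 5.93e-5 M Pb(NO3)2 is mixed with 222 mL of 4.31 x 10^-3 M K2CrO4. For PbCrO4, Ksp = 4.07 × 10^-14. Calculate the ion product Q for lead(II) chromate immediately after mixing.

Total volume = 110 + 222 = 332 mL.
[Pb^2+] = 5.93 x 10^-5 × (110/332) = 1.965 × 10^-5 M
[CrO4^2-] = 4.31 × 10^-3 × (222/332) = 2.882 × 10^-3 M
PbCrO4(s) ⇌ Pb^2+ + CrO4^2-, so Q = [Pb^2+][CrO4^2-]
Q = (1.965 × 10^-5)(2.882 x 10^-3) = 5.66 × 10^-8
Q > Ksp, so PbCrO4 will precipitate.

5.66 x 10^-8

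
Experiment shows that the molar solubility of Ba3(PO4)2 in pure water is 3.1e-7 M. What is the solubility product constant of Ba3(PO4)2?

Ba3(PO4)2(s) ⇌ 3 Ba^2+ + 2 PO4^3-
For each mole of Ba3(PO4)2 that dissolves: [Ba^2+] = 3s, [PO4^3-] = 2s.
Ksp = [Ba^2+]^3[PO4^3-]^2
Substituting: Ksp = (3s)^3(2s)^2 = 108s^5
With s = 3.1 × 10^-7: Ksp = 3.1 × 10^-31

Ksp ≈ 3.1e-31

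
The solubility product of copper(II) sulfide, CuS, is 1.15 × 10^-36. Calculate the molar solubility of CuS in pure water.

CuS(s) ⇌ Cu^2+(aq) + S^2-(aq)
Ksp = [Cu^2+][S^2-]
If s mol/L of CuS dissolves, [Cu^2+] = s and [S^2-] = s.
Ksp = (s)(s) = s^2
s = √(1.15 × 10^-36) = 1.07 x 10^-18 M

s = 1.07e-18 M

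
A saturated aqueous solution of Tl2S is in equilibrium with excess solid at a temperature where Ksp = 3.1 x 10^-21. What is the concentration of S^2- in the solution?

Tl2S(s) ⇌ 2 Tl^+(aq) + S^2-(aq)
Ksp = [Tl^+]^2[S^2-]
With molar solubility s: [Tl^+] = 2s, [S^2-] = s.
Ksp = (2s)^2s = 4s^3
s^3 = 3.1 x 10^-21 / 4, so s = 9.19 x 10^-8 M
[S^2-] = s = 9.2 × 10^-8 M

[S^2-] ≈ 9.2e-8 M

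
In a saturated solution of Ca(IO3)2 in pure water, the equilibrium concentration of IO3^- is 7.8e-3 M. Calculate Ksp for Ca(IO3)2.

Ksp ≈ 2.4 × 10^-7

Ca(IO3)2(s) ⇌ Ca^2+(aq) + 2 IO3^-(aq)
Stoichiometry gives [Ca^2+] = (1/2)[IO3^-] = 3.90 x 10^-3 M.
Ksp = [Ca^2+][IO3^-]^2
Ksp = 3.90 × 10^-3 × (7.8 × 10^-3)^2 = 2.4 × 10^-7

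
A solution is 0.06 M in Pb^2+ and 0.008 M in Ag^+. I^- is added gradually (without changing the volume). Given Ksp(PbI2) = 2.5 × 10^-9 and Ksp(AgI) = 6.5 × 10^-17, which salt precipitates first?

AgI

Precipitation of each salt starts when its ion product equals its Ksp.
For PbI2: 2.5 × 10^-9 = 0.06 × [I^-]^2  ⇒  [I^-] = 2.0 x 10^-4 M.
For AgI: 6.5 × 10^-17 = 0.008 × [I^-]  ⇒  [I^-] = 8.1 × 10^-15 M.
The salt with the lower threshold [I^-] precipitates first: AgI.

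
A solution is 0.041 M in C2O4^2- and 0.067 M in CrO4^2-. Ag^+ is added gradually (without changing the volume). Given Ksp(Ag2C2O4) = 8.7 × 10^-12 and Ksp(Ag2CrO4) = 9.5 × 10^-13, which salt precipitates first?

Ag2CrO4

Each salt begins to precipitate when Q = Ksp, i.e. when [Ag^+] reaches its threshold.
For Ag2C2O4: 8.7 × 10^-12 = 0.041 × [Ag^+]^2  ⇒  [Ag^+] = 1.5 × 10^-5 M.
For Ag2CrO4: 9.5 × 10^-13 = 0.067 × [Ag^+]^2  ⇒  [Ag^+] = 3.8 x 10^-6 M.
The salt with the lower threshold [Ag^+] precipitates first: Ag2CrO4.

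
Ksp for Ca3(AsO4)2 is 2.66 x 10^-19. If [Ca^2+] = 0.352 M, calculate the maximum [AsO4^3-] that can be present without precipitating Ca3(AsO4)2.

2.47 × 10^-9 M

Ca3(AsO4)2(s) ⇌ 3 Ca^2+ + 2 AsO4^3-
Ksp = [Ca^2+]^3[AsO4^3-]^2
Precipitation begins when Q = Ksp. With [Ca^2+] = 0.352 M:
2.66 x 10^-19 = (0.352)^3 × [AsO4^3-]^2
[AsO4^3-] = (2.66 x 10^-19 / 4.361 × 10^-2)^(1/2) = 2.47 × 10^-9 M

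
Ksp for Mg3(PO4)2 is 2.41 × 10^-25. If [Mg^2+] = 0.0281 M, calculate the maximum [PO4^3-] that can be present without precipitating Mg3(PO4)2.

Mg3(PO4)2(s) ⇌ 3 Mg^2+(aq) + 2 PO4^3-(aq)
Ksp = [Mg^2+]^3[PO4^3-]^2
Precipitation begins when Q = Ksp. With [Mg^2+] = 0.0281 M:
2.41 × 10^-25 = (0.0281)^3 × [PO4^3-]^2
[PO4^3-] = (2.41 × 10^-25 / 2.219 × 10^-5)^(1/2) = 1.04 × 10^-10 M

[PO4^3-] = 1.04 × 10^-10 M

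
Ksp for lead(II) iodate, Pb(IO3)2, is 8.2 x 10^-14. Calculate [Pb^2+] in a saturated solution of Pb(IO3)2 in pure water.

Pb(IO3)2(s) <=> Pb^2+ + 2 IO3^-
Ksp = [Pb^2+][IO3^-]^2
If s mol/L of Pb(IO3)2 dissolves, [Pb^2+] = s and [IO3^-] = 2s.
So Ksp = s × (2s)^2 = 4s^3
s^3 = 8.2 x 10^-14 / 4, so s = 2.74 × 10^-5 M
[Pb^2+] = s = 2.7 x 10^-5 M

[Pb^2+] ≈ 2.7e-5 M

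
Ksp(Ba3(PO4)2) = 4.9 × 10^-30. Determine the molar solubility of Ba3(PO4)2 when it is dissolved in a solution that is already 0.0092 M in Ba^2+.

s ≈ 1.3 × 10^-12 M

Ba3(PO4)2(s) <=> 3 Ba^2+ + 2 PO4^3-
Ksp = [Ba^2+]^3[PO4^3-]^2
Let s = moles of Ba3(PO4)2 that dissolve per litre. [Ba^2+] = 0.0092 + 3s ≈ 0.0092, [PO4^3-] = 2s (common-ion effect: Ba^2+ is already 0.0092 M).
Ksp ≈ (0.0092)^3 × (2s)^2
s = 1.3 x 10^-12 M
Check: 3s = 3.8 × 10^-12 ≪ 0.0092, so the approximation is valid.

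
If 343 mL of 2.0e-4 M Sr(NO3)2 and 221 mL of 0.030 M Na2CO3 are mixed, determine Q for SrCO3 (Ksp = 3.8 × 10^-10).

Q = 1.4e-6

Total volume = 343 + 221 = 564 mL.
[Sr^2+] = 2.0 x 10^-4 × (343/564) = 1.22 × 10^-4 M
[CO3^2-] = 3.0 x 10^-2 × (221/564) = 1.18 × 10^-2 M
SrCO3(s) ⇌ Sr^2+(aq) + CO3^2-(aq), so Q = [Sr^2+][CO3^2-]
Q = (1.22 × 10^-4)(1.18 × 10^-2) = 1.4 × 10^-6
Q > Ksp, so SrCO3 will precipitate.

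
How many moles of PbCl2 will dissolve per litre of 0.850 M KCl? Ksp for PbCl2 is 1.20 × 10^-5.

1.66 × 10^-5 M

PbCl2(s) ⇌ Pb^2+(aq) + 2 Cl^-(aq)
Ksp = [Pb^2+][Cl^-]^2
Let s be the molar solubility in this solution. [Pb^2+] = s, [Cl^-] = 0.850 + 2s ≈ 0.850 (common-ion effect: Cl^- is already 0.850 M).
Ksp ≈ s × (0.850)^2
s = 1.66 x 10^-5 M
Check: 2s = 3.3 x 10^-5 ≪ 0.850, so the approximation is valid.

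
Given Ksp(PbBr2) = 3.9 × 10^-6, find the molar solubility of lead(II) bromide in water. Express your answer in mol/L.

9.9 × 10^-3 M

PbBr2(s) <=> Pb^2+(aq) + 2 Br^-(aq)
Ksp = [Pb^2+][Br^-]^2
With molar solubility s: [Pb^2+] = s, [Br^-] = 2s.
So Ksp = s × (2s)^2 = 4s^3
Solving, s = (3.9 × 10^-6/4)^(1/3) = 9.9 x 10^-3 M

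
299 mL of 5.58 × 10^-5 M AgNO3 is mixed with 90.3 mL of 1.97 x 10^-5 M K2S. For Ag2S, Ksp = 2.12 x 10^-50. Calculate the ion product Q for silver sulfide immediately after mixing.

Total volume = 299 + 90.3 = 389.3 mL.
[Ag^+] = 5.58 × 10^-5 × (299/389.3) = 4.286 x 10^-5 M
[S^2-] = 1.97 × 10^-5 × (90.3/389.3) = 4.570 × 10^-6 M
Ag2S(s) ⇌ 2 Ag^+(aq) + S^2-(aq), so Q = [Ag^+]^2[S^2-]
Q = (4.286 × 10^-5)^2(4.570 × 10^-6) = 8.39 × 10^-15
Q > Ksp, so Ag2S will precipitate.

Q = 8.39e-15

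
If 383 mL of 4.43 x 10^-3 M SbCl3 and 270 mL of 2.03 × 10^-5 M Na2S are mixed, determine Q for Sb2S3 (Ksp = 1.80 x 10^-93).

Q ≈ 3.99e-21

Total volume = 383 + 270 = 653 mL.
[Sb^3+] = 4.43 × 10^-3 × (383/653) = 2.598 x 10^-3 M
[S^2-] = 2.03 x 10^-5 × (270/653) = 8.394 × 10^-6 M
Sb2S3(s) ⇌ 2 Sb^3+ + 3 S^2-, so Q = [Sb^3+]^2[S^2-]^3
Q = (2.598 x 10^-3)^2(8.394 x 10^-6)^3 = 3.99 × 10^-21
Q > Ksp, so Sb2S3 will precipitate.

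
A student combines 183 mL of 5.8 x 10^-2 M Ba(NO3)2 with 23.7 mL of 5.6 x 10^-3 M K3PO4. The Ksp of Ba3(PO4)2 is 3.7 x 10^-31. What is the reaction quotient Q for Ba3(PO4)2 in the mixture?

Total volume = 183 + 23.7 = 206.7 mL.
[Ba^2+] = 5.8 × 10^-2 × (183/206.7) = 5.13 x 10^-2 M
[PO4^3-] = 5.6 × 10^-3 × (23.7/206.7) = 6.42 × 10^-4 M
Ba3(PO4)2(s) ⇌ 3 Ba^2+ + 2 PO4^3-, so Q = [Ba^2+]^3[PO4^3-]^2
Q = (5.13 × 10^-2)^3(6.42 × 10^-4)^2 = 5.6 x 10^-11
Q > Ksp, so Ba3(PO4)2 will precipitate.

Q = 5.6e-11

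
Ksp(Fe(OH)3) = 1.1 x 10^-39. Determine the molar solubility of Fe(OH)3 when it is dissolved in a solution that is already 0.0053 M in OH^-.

Fe(OH)3(s) ⇌ Fe^3+(aq) + 3 OH^-(aq)
Ksp = [Fe^3+][OH^-]^3
Let s be the molar solubility in this solution. [Fe^3+] = s, [OH^-] = 0.0053 + 3s ≈ 0.0053 (since the OH^- already present dominates).
Ksp ≈ s × (0.0053)^3
s = 7.4 x 10^-33 M
Check: 3s = 2.2 × 10^-32 ≪ 0.0053, so the approximation is valid.

7.4 × 10^-33 M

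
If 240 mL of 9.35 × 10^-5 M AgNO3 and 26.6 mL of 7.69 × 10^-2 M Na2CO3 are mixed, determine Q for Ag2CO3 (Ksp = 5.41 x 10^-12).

Total volume = 240 + 26.6 = 266.6 mL.
[Ag^+] = 9.35 x 10^-5 × (240/266.6) = 8.417 × 10^-5 M
[CO3^2-] = 7.69 × 10^-2 × (26.6/266.6) = 7.673 x 10^-3 M
Ag2CO3(s) <=> 2 Ag^+(aq) + CO3^2-(aq), so Q = [Ag^+]^2[CO3^2-]
Q = (8.417 x 10^-5)^2(7.673 x 10^-3) = 5.44 x 10^-11
Q > Ksp, so Ag2CO3 will precipitate.

Q = 5.44 × 10^-11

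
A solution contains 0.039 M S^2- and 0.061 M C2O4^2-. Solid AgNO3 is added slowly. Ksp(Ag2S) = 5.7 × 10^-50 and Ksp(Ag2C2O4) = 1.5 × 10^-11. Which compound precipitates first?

Ag2S

Precipitation of each salt starts when its ion product equals its Ksp.
For Ag2S: 5.7 × 10^-50 = 0.039 × [Ag^+]^2  ⇒  [Ag^+] = 1.2 × 10^-24 M.
For Ag2C2O4: 1.5 × 10^-11 = 0.061 × [Ag^+]^2  ⇒  [Ag^+] = 1.6 × 10^-5 M.
The salt with the lower threshold [Ag^+] precipitates first: Ag2S.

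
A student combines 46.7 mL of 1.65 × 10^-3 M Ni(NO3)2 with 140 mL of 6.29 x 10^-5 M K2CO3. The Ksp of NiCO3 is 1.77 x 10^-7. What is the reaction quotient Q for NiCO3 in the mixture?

Q ≈ 1.95e-8

Total volume = 46.7 + 140 = 186.7 mL.
[Ni^2+] = 1.65 × 10^-3 × (46.7/186.7) = 4.127 × 10^-4 M
[CO3^2-] = 6.29 × 10^-5 × (140/186.7) = 4.717 x 10^-5 M
NiCO3(s) ⇌ Ni^2+(aq) + CO3^2-(aq), so Q = [Ni^2+][CO3^2-]
Q = (4.127 x 10^-4)(4.717 × 10^-5) = 1.95 × 10^-8
Q < Ksp, so no precipitate of NiCO3 forms.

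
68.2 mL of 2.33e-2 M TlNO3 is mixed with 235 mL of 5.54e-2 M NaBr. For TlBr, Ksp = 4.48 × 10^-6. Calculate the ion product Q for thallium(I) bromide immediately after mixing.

Total volume = 68.2 + 235 = 303.2 mL.
[Tl^+] = 2.33 x 10^-2 × (68.2/303.2) = 5.241 x 10^-3 M
[Br^-] = 5.54 x 10^-2 × (235/303.2) = 4.294 × 10^-2 M
TlBr(s) ⇌ Tl^+(aq) + Br^-(aq), so Q = [Tl^+][Br^-]
Q = (5.241 x 10^-3)(4.294 × 10^-2) = 2.25 x 10^-4
Q > Ksp, so TlBr will precipitate.

2.25 × 10^-4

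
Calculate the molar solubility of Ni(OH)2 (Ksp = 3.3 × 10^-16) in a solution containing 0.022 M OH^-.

Ni(OH)2(s) <=> Ni^2+(aq) + 2 OH^-(aq)
Ksp = [Ni^2+][OH^-]^2
Let s = moles of Ni(OH)2 that dissolve per litre. [Ni^2+] = s, [OH^-] = 0.022 + 2s ≈ 0.022 (Ksp is small, so little additional dissolves).
Ksp ≈ s × (0.022)^2
s = 6.8 × 10^-13 M
Check: 2s = 1.4 × 10^-12 ≪ 0.022, so the approximation is valid.

6.8 × 10^-13 M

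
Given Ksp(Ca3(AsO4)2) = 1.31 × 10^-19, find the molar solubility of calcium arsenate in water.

s ≈ 6.56 × 10^-5 M

Ca3(AsO4)2(s) ⇌ 3 Ca^2+ + 2 AsO4^3-
Ksp = [Ca^2+]^3[AsO4^3-]^2
Let s = molar solubility. Then [Ca^2+] = 3s and [AsO4^3-] = 2s.
Ksp = (3s)^3(2s)^2 = 108s^5
Solving, s = (1.31 × 10^-19/108)^(1/5) = 6.56 × 10^-5 M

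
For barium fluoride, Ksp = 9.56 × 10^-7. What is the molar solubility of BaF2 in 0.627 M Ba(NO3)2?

6.17 x 10^-4 M

BaF2(s) <=> Ba^2+(aq) + 2 F^-(aq)
Ksp = [Ba^2+][F^-]^2
Let s = moles of BaF2 that dissolve per litre. [Ba^2+] = 0.627 + s ≈ 0.627, [F^-] = 2s (common-ion effect: Ba^2+ is already 0.627 M).
Ksp ≈ 0.627 × (2s)^2
s = 6.17 x 10^-4 M
Check: s = 6.2 × 10^-4 ≪ 0.627, so the approximation is valid.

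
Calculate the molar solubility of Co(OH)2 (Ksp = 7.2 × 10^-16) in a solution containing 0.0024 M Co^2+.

s ≈ 2.7 × 10^-7 M

Co(OH)2(s) ⇌ Co^2+(aq) + 2 OH^-(aq)
Ksp = [Co^2+][OH^-]^2
If s mol/L dissolves here, [Co^2+] = 0.0024 + s ≈ 0.0024, [OH^-] = 2s (common-ion effect: Co^2+ is already 0.0024 M).
Ksp ≈ 0.0024 × (2s)^2
s = 2.7 x 10^-7 M
Check: s = 2.7 × 10^-7 ≪ 0.0024, so the approximation is valid.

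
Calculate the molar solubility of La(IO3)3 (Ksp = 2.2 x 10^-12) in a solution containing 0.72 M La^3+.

La(IO3)3(s) ⇌ La^3+ + 3 IO3^-
Ksp = [La^3+][IO3^-]^3
Let s = moles of La(IO3)3 that dissolve per litre. [La^3+] = 0.72 + s ≈ 0.72, [IO3^-] = 3s (since the La^3+ already present dominates).
Ksp ≈ 0.72 × (3s)^3
s = 4.8 × 10^-5 M
Check: s = 4.8 × 10^-5 ≪ 0.72, so the approximation is valid.

s = 4.8 × 10^-5 M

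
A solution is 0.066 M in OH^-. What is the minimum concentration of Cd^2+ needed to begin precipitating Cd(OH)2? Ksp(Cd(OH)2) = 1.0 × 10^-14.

Cd(OH)2(s) <=> Cd^2+ + 2 OH^-
Ksp = [Cd^2+][OH^-]^2
Precipitation begins when Q = Ksp. With [OH^-] = 0.066 M:
1.0 × 10^-14 = (0.066)^2 × [Cd^2+]
[Cd^2+] = (1.0 × 10^-14 / 4.36 x 10^-3) = 2.3 × 10^-12 M

[Cd^2+] = 2.3e-12 M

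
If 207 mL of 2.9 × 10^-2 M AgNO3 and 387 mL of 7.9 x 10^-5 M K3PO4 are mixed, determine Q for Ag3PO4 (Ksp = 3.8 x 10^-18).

Q = 5.3 x 10^-11

Total volume = 207 + 387 = 594 mL.
[Ag^+] = 2.9 x 10^-2 × (207/594) = 1.01 × 10^-2 M
[PO4^3-] = 7.9 x 10^-5 × (387/594) = 5.15 × 10^-5 M
Ag3PO4(s) ⇌ 3 Ag^+(aq) + PO4^3-(aq), so Q = [Ag^+]^3[PO4^3-]
Q = (1.01 × 10^-2)^3(5.15 × 10^-5) = 5.3 × 10^-11
Q > Ksp, so Ag3PO4 will precipitate.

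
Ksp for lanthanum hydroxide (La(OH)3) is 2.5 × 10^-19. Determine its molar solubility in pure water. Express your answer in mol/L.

s = 9.8e-6 M

La(OH)3(s) <=> La^3+ + 3 OH^-
Ksp = [La^3+][OH^-]^3
If s mol/L of La(OH)3 dissolves, [La^3+] = s and [OH^-] = 3s.
So Ksp = s × (3s)^3 = 27s^4
s^4 = 2.5 × 10^-19 / 27, so s = 9.8 x 10^-6 M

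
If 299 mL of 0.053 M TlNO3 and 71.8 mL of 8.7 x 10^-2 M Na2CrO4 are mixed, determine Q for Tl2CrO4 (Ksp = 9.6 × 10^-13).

Total volume = 299 + 71.8 = 370.8 mL.
[Tl^+] = 5.3 × 10^-2 × (299/370.8) = 4.27 × 10^-2 M
[CrO4^2-] = 8.7 x 10^-2 × (71.8/370.8) = 1.68 x 10^-2 M
Tl2CrO4(s) ⇌ 2 Tl^+ + CrO4^2-, so Q = [Tl^+]^2[CrO4^2-]
Q = (4.27 × 10^-2)^2(1.68 × 10^-2) = 3.1 x 10^-5
Q > Ksp, so Tl2CrO4 will precipitate.

3.1 × 10^-5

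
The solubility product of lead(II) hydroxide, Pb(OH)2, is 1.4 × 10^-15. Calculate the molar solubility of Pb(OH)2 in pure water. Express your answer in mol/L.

Pb(OH)2(s) ⇌ Pb^2+(aq) + 2 OH^-(aq)
Ksp = [Pb^2+][OH^-]^2
If s mol/L of Pb(OH)2 dissolves, [Pb^2+] = s and [OH^-] = 2s.
Substituting: Ksp = s(2s)^2 = 4s^3
s^3 = 1.4 × 10^-15 / 4, so s = 7.0 × 10^-6 M

s ≈ 7.0e-6 M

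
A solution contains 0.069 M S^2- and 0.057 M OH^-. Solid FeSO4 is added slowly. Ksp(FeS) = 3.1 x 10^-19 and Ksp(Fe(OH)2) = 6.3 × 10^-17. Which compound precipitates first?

FeS

Each salt begins to precipitate when Q = Ksp, i.e. when [Fe^2+] reaches its threshold.
For FeS: 3.1 x 10^-19 = 0.069 × [Fe^2+]  ⇒  [Fe^2+] = 4.5 x 10^-18 M.
For Fe(OH)2: 6.3 × 10^-17 = (0.057)^2 × [Fe^2+]  ⇒  [Fe^2+] = 1.9 × 10^-14 M.
The salt with the lower threshold [Fe^2+] precipitates first: FeS.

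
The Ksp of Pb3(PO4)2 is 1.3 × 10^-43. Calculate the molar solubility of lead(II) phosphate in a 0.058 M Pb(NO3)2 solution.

1.3 × 10^-20 M

Pb3(PO4)2(s) <=> 3 Pb^2+(aq) + 2 PO4^3-(aq)
Ksp = [Pb^2+]^3[PO4^3-]^2
Let s = moles of Pb3(PO4)2 that dissolve per litre. [Pb^2+] = 0.058 + 3s ≈ 0.058, [PO4^3-] = 2s (Ksp is small, so little additional dissolves).
Ksp ≈ (0.058)^3 × (2s)^2
s = 1.3 × 10^-20 M
Check: 3s = 3.9 x 10^-20 ≪ 0.058, so the approximation is valid.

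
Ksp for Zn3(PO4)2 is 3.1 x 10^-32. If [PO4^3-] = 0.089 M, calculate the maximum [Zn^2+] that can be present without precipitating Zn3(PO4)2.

Zn3(PO4)2(s) ⇌ 3 Zn^2+(aq) + 2 PO4^3-(aq)
Ksp = [Zn^2+]^3[PO4^3-]^2
Precipitation begins when Q = Ksp. With [PO4^3-] = 0.089 M:
3.1 x 10^-32 = (0.089)^2 × [Zn^2+]^3
[Zn^2+] = (3.1 x 10^-32 / 7.92 × 10^-3)^(1/3) = 1.6 × 10^-10 M

1.6 x 10^-10 M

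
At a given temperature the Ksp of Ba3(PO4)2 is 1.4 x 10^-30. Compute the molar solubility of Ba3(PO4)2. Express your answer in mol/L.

s = 4.2 × 10^-7 M

Ba3(PO4)2(s) ⇌ 3 Ba^2+ + 2 PO4^3-
Ksp = [Ba^2+]^3[PO4^3-]^2
Let s = molar solubility. Then [Ba^2+] = 3s and [PO4^3-] = 2s.
Ksp = (3s)^3(2s)^2 = 108s^5
s = (1.4 x 10^-30 / 108)^(1/5) = 4.2 × 10^-7 M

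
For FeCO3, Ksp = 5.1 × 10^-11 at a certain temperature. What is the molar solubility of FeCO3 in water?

FeCO3(s) <=> Fe^2+(aq) + CO3^2-(aq)
Ksp = [Fe^2+][CO3^2-]
With molar solubility s: [Fe^2+] = s, [CO3^2-] = s.
Ksp = (s)(s) = s^2
s = (5.1 × 10^-11)^(1/2) = 7.1 x 10^-6 M

7.1 × 10^-6 M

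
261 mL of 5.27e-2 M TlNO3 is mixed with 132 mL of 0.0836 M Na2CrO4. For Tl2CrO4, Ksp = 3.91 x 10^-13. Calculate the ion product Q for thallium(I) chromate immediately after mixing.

Q = 3.44 × 10^-5

Total volume = 261 + 132 = 393 mL.
[Tl^+] = 5.27 × 10^-2 × (261/393) = 3.500 x 10^-2 M
[CrO4^2-] = 8.36 × 10^-2 × (132/393) = 2.808 × 10^-2 M
Tl2CrO4(s) ⇌ 2 Tl^+(aq) + CrO4^2-(aq), so Q = [Tl^+]^2[CrO4^2-]
Q = (3.500 × 10^-2)^2(2.808 × 10^-2) = 3.44 × 10^-5
Q > Ksp, so Tl2CrO4 will precipitate.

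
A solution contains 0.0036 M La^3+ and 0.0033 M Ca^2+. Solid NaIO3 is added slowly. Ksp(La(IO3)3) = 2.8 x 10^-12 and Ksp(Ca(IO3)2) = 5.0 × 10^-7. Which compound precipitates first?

La(IO3)3

Each salt begins to precipitate when Q = Ksp, i.e. when [IO3^-] reaches its threshold.
For La(IO3)3: 2.8 x 10^-12 = 0.0036 × [IO3^-]^3  ⇒  [IO3^-] = 9.2 × 10^-4 M.
For Ca(IO3)2: 5.0 × 10^-7 = 0.0033 × [IO3^-]^2  ⇒  [IO3^-] = 1.2 × 10^-2 M.
The salt with the lower threshold [IO3^-] precipitates first: La(IO3)3.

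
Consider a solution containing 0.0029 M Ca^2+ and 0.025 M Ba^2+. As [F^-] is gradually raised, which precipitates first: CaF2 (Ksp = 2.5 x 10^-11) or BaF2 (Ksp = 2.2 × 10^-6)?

CaF2

Precipitation of each salt starts when its ion product equals its Ksp.
For CaF2: 2.5 x 10^-11 = 0.0029 × [F^-]^2  ⇒  [F^-] = 9.3 x 10^-5 M.
For BaF2: 2.2 × 10^-6 = 0.025 × [F^-]^2  ⇒  [F^-] = 9.4 × 10^-3 M.
The salt with the lower threshold [F^-] precipitates first: CaF2.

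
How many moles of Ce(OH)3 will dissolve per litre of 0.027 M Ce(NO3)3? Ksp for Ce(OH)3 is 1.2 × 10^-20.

Ce(OH)3(s) ⇌ Ce^3+(aq) + 3 OH^-(aq)
Ksp = [Ce^3+][OH^-]^3
Let s be the molar solubility in this solution. [Ce^3+] = 0.027 + s ≈ 0.027, [OH^-] = 3s (since Ce^3+ from Ce(NO3)3 dominates).
Ksp ≈ 0.027 × (3s)^3
s = 2.5 × 10^-7 M
Check: s = 2.5 × 10^-7 ≪ 0.027, so the approximation is valid.

s = 2.5e-7 M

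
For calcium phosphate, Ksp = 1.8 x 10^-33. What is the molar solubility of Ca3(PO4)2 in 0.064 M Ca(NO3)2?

Ca3(PO4)2(s) ⇌ 3 Ca^2+ + 2 PO4^3-
Ksp = [Ca^2+]^3[PO4^3-]^2
Let s be the molar solubility in this solution. [Ca^2+] = 0.064 + 3s ≈ 0.064, [PO4^3-] = 2s (since Ca^2+ from Ca(NO3)2 dominates).
Ksp ≈ (0.064)^3 × (2s)^2
s = 1.3 × 10^-15 M
Check: 3s = 3.9 × 10^-15 ≪ 0.064, so the approximation is valid.

1.3 × 10^-15 M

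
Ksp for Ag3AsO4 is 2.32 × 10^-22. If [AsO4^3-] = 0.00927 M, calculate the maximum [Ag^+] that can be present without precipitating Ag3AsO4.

Ag3AsO4(s) ⇌ 3 Ag^+(aq) + AsO4^3-(aq)
Ksp = [Ag^+]^3[AsO4^3-]
Precipitation begins when Q = Ksp. With [AsO4^3-] = 0.00927 M:
2.32 × 10^-22 = (0.00927) × [Ag^+]^3
[Ag^+] = (2.32 × 10^-22 / 9.27 × 10^-3)^(1/3) = 2.93 × 10^-7 M

2.93e-7 M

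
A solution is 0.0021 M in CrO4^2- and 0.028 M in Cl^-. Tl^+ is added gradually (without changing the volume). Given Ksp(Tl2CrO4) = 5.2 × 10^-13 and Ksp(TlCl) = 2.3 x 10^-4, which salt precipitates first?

Each salt begins to precipitate when Q = Ksp, i.e. when [Tl^+] reaches its threshold.
For Tl2CrO4: 5.2 × 10^-13 = 0.0021 × [Tl^+]^2  ⇒  [Tl^+] = 1.6 x 10^-5 M.
For TlCl: 2.3 x 10^-4 = 0.028 × [Tl^+]  ⇒  [Tl^+] = 8.2 x 10^-3 M.
The salt with the lower threshold [Tl^+] precipitates first: Tl2CrO4.

Tl2CrO4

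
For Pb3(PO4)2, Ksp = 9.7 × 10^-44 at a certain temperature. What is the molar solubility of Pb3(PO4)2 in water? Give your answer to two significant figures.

9.8 × 10^-10 M

Pb3(PO4)2(s) <=> 3 Pb^2+ + 2 PO4^3-
Ksp = [Pb^2+]^3[PO4^3-]^2
If s mol/L of Pb3(PO4)2 dissolves, [Pb^2+] = 3s and [PO4^3-] = 2s.
Ksp = (3s)^3(2s)^2 = 108s^5
Solving, s = (9.7 × 10^-44/108)^(1/5) = 9.8 x 10^-10 M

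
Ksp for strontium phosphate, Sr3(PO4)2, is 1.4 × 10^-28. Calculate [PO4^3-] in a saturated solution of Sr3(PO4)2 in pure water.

[PO4^3-] ≈ 2.1e-6 M

Sr3(PO4)2(s) ⇌ 3 Sr^2+ + 2 PO4^3-
Ksp = [Sr^2+]^3[PO4^3-]^2
If s mol/L of Sr3(PO4)2 dissolves, [Sr^2+] = 3s and [PO4^3-] = 2s.
So Ksp = (3s)^3 × (2s)^2 = 108s^5
Solving, s = (1.4 × 10^-28/108)^(1/5) = 1.05 x 10^-6 M
[PO4^3-] = 2s = 2.1 × 10^-6 M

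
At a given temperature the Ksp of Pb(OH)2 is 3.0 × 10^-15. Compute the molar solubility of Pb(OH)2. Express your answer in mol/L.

Pb(OH)2(s) <=> Pb^2+ + 2 OH^-
Ksp = [Pb^2+][OH^-]^2
With molar solubility s: [Pb^2+] = s, [OH^-] = 2s.
Ksp = s(2s)^2 = 4s^3
s = (3.0 × 10^-15 / 4)^(1/3) = 9.1 × 10^-6 M

s ≈ 9.1e-6 M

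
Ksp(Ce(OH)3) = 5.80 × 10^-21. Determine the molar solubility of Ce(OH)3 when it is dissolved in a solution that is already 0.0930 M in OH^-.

s ≈ 7.21 x 10^-18 M

Ce(OH)3(s) ⇌ Ce^3+ + 3 OH^-
Ksp = [Ce^3+][OH^-]^3
Let s = moles of Ce(OH)3 that dissolve per litre. [Ce^3+] = s, [OH^-] = 0.0930 + 3s ≈ 0.0930 (common-ion effect: OH^- is already 0.0930 M).
Ksp ≈ s × (0.0930)^3
s = 7.21 × 10^-18 M
Check: 3s = 2.2 × 10^-17 ≪ 0.0930, so the approximation is valid.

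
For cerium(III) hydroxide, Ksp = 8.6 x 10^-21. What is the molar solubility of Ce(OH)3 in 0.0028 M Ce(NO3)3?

s ≈ 4.8e-7 M

Ce(OH)3(s) ⇌ Ce^3+ + 3 OH^-
Ksp = [Ce^3+][OH^-]^3
Let s be the molar solubility in this solution. [Ce^3+] = 0.0028 + s ≈ 0.0028, [OH^-] = 3s (since Ce^3+ from Ce(NO3)3 dominates).
Ksp ≈ 0.0028 × (3s)^3
s = 4.8 × 10^-7 M
Check: s = 4.8 × 10^-7 ≪ 0.0028, so the approximation is valid.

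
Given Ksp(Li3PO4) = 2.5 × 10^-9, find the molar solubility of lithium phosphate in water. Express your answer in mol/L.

Li3PO4(s) ⇌ 3 Li^+(aq) + PO4^3-(aq)
Ksp = [Li^+]^3[PO4^3-]
With molar solubility s: [Li^+] = 3s, [PO4^3-] = s.
So Ksp = (3s)^3 × s = 27s^4
s = (2.5 × 10^-9 / 27)^(1/4) = 3.1 × 10^-3 M

s = 3.1 × 10^-3 M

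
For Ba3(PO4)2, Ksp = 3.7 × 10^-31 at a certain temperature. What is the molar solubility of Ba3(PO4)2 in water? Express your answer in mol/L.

s = 3.2e-7 M

Ba3(PO4)2(s) ⇌ 3 Ba^2+ + 2 PO4^3-
Ksp = [Ba^2+]^3[PO4^3-]^2
For each mole of Ba3(PO4)2 that dissolves: [Ba^2+] = 3s, [PO4^3-] = 2s.
Ksp = (3s)^3(2s)^2 = 108s^5
s = (3.7 × 10^-31 / 108)^(1/5) = 3.2 × 10^-7 M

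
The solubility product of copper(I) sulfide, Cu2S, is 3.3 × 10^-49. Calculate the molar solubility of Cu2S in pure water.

Cu2S(s) ⇌ 2 Cu^+ + S^2-
Ksp = [Cu^+]^2[S^2-]
For each mole of Cu2S that dissolves: [Cu^+] = 2s, [S^2-] = s.
So Ksp = (2s)^2 × s = 4s^3
Solving, s = (3.3 × 10^-49/4)^(1/3) = 4.4 × 10^-17 M

4.4e-17 M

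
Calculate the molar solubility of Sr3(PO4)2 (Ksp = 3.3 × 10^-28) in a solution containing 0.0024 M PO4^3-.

s ≈ 1.3 × 10^-8 M

Sr3(PO4)2(s) ⇌ 3 Sr^2+ + 2 PO4^3-
Ksp = [Sr^2+]^3[PO4^3-]^2
Let s be the molar solubility in this solution. [Sr^2+] = 3s, [PO4^3-] = 0.0024 + 2s ≈ 0.0024 (common-ion effect: PO4^3- is already 0.0024 M).
Ksp ≈ (3s)^3 × (0.0024)^2
s = 1.3 × 10^-8 M
Check: 2s = 2.6 × 10^-8 ≪ 0.0024, so the approximation is valid.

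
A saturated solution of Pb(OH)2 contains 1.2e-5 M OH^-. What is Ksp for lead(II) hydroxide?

Pb(OH)2(s) ⇌ Pb^2+(aq) + 2 OH^-(aq)
Stoichiometry gives [Pb^2+] = (1/2)[OH^-] = 6.00 × 10^-6 M.
Ksp = [Pb^2+][OH^-]^2
Ksp = 6.00 × 10^-6 × (1.2 × 10^-5)^2 = 8.6 × 10^-16

8.6 × 10^-16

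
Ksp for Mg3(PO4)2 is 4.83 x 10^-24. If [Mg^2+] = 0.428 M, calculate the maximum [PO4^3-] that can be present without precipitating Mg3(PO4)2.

[PO4^3-] ≈ 7.85 × 10^-12 M

Mg3(PO4)2(s) ⇌ 3 Mg^2+ + 2 PO4^3-
Ksp = [Mg^2+]^3[PO4^3-]^2
Precipitation begins when Q = Ksp. With [Mg^2+] = 0.428 M:
4.83 x 10^-24 = (0.428)^3 × [PO4^3-]^2
[PO4^3-] = (4.83 x 10^-24 / 7.840 × 10^-2)^(1/2) = 7.85 x 10^-12 M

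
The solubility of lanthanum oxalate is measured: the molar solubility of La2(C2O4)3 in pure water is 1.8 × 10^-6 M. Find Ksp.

La2(C2O4)3(s) <=> 2 La^3+ + 3 C2O4^2-
If s mol/L of La2(C2O4)3 dissolves, [La^3+] = 2s and [C2O4^2-] = 3s.
Ksp = [La^3+]^2[C2O4^2-]^3
So Ksp = (2s)^2 × (3s)^3 = 108s^5
With s = 1.8 × 10^-6: Ksp = 2.0 × 10^-27

Ksp ≈ 2.0 × 10^-27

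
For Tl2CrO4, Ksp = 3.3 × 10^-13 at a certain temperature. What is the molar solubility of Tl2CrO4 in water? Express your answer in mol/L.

Tl2CrO4(s) <=> 2 Tl^+(aq) + CrO4^2-(aq)
Ksp = [Tl^+]^2[CrO4^2-]
If s mol/L of Tl2CrO4 dissolves, [Tl^+] = 2s and [CrO4^2-] = s.
Ksp = (2s)^2s = 4s^3
s^3 = 3.3 × 10^-13 / 4, so s = 4.4 × 10^-5 M

s ≈ 4.4 × 10^-5 M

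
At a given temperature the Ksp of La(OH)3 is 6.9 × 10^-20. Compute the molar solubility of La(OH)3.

La(OH)3(s) ⇌ La^3+(aq) + 3 OH^-(aq)
Ksp = [La^3+][OH^-]^3
Let s = molar solubility. Then [La^3+] = s and [OH^-] = 3s.
Substituting: Ksp = s(3s)^3 = 27s^4
Solving, s = (6.9 × 10^-20/27)^(1/4) = 7.1 x 10^-6 M

s = 7.1 x 10^-6 M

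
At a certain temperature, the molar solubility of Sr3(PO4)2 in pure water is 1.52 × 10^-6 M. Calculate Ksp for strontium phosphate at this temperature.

8.76 × 10^-28

Sr3(PO4)2(s) <=> 3 Sr^2+(aq) + 2 PO4^3-(aq)
For each mole of Sr3(PO4)2 that dissolves: [Sr^2+] = 3s, [PO4^3-] = 2s.
Ksp = [Sr^2+]^3[PO4^3-]^2
So Ksp = (3s)^3 × (2s)^2 = 108s^5
With s = 1.52 × 10^-6: Ksp = 8.76 × 10^-28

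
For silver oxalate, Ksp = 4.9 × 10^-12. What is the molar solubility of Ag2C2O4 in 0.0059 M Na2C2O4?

Ag2C2O4(s) <=> 2 Ag^+ + C2O4^2-
Ksp = [Ag^+]^2[C2O4^2-]
Let s be the molar solubility in this solution. [Ag^+] = 2s, [C2O4^2-] = 0.0059 + s ≈ 0.0059 (since C2O4^2- from Na2C2O4 dominates).
Ksp ≈ (2s)^2 × 0.0059
s = 1.4 × 10^-5 M
Check: s = 1.4 × 10^-5 ≪ 0.0059, so the approximation is valid.

s = 1.4 × 10^-5 M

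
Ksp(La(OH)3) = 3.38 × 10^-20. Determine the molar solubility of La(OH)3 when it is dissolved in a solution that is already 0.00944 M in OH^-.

La(OH)3(s) ⇌ La^3+ + 3 OH^-
Ksp = [La^3+][OH^-]^3
If s mol/L dissolves here, [La^3+] = s, [OH^-] = 0.00944 + 3s ≈ 0.00944 (common-ion effect: OH^- is already 0.00944 M).
Ksp ≈ s × (0.00944)^3
s = 4.02 × 10^-14 M
Check: 3s = 1.2 x 10^-13 ≪ 0.00944, so the approximation is valid.

s = 4.02 × 10^-14 M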